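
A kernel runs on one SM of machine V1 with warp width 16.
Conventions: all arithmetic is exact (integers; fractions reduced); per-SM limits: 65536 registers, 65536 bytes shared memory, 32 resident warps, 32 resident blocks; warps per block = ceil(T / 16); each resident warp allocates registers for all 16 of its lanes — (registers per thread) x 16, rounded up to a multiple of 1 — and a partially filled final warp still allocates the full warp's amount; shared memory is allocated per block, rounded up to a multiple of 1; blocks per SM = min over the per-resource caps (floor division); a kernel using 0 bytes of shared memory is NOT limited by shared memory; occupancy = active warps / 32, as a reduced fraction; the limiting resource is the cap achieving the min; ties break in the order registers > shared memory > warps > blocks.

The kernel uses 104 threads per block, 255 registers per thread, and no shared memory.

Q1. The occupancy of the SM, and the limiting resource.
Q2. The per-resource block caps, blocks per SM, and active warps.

Answer: occupancy 7/16, limited by registers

registers: 2 blocks
shared memory: no limit (kernel uses none)
warps: 4 blocks
blocks: 32 blocks

Answer: 2 blocks, 14 active warps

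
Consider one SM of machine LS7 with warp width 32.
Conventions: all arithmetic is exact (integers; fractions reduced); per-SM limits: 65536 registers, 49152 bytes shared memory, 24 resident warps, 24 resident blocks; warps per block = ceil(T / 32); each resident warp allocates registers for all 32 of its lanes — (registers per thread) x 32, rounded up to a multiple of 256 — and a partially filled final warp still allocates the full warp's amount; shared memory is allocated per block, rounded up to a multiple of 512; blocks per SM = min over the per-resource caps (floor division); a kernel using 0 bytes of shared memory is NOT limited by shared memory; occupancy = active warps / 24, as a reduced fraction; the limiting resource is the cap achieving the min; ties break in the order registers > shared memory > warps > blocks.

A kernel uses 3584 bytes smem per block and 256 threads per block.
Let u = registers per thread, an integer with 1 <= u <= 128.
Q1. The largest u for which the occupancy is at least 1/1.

Answer: u = 80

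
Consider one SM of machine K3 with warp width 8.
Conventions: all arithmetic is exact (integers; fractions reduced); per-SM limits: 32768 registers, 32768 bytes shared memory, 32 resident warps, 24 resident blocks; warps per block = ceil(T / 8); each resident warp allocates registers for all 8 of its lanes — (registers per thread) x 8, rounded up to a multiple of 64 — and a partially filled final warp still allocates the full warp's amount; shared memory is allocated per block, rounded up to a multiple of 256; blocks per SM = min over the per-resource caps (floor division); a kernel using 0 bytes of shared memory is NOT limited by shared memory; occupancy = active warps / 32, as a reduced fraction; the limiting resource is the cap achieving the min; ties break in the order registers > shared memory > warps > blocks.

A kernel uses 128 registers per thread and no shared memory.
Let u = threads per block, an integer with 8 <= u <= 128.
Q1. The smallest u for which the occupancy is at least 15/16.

Answer: u = 9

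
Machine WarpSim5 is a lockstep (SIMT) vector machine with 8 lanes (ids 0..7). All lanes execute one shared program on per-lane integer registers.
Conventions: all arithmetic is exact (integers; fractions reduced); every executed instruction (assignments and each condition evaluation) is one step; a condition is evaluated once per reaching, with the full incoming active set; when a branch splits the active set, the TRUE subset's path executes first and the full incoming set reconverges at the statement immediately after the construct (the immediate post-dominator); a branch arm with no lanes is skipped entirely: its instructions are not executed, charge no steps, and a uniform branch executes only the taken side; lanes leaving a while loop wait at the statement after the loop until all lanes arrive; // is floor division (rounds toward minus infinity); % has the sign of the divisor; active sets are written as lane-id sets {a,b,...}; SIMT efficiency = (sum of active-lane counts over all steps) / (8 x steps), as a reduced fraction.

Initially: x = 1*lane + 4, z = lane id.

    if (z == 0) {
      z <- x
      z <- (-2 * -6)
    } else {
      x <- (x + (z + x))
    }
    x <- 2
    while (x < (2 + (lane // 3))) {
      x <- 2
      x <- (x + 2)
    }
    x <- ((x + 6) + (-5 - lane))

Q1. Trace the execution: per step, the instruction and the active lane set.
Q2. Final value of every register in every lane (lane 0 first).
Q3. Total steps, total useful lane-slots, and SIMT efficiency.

step 0: eval (z == 0)                {0,1,2,3,4,5,6,7}
step 1: z <- x                       {0}
step 2: z <- (-2 * -6)               {0}
step 3: x <- (x + (z + x))           {1,2,3,4,5,6,7}
step 4: x <- 2                       {0,1,2,3,4,5,6,7}
step 5: eval (x < (2 + (lane // 3))) {0,1,2,3,4,5,6,7}
step 6: x <- 2                       {3,4,5,6,7}
step 7: x <- (x + 2)                 {3,4,5,6,7}
step 8: eval (x < (2 + (lane // 3))) {3,4,5,6,7}
step 9: x <- ((x + 6) + (-5 - lane)) {0,1,2,3,4,5,6,7}

Answer: 10 steps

x: 3,2,1,2,1,0,-1,-2
z: 12,1,2,3,4,5,6,7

steps = 10; useful = 56; efficiency = 56/80 = 7/10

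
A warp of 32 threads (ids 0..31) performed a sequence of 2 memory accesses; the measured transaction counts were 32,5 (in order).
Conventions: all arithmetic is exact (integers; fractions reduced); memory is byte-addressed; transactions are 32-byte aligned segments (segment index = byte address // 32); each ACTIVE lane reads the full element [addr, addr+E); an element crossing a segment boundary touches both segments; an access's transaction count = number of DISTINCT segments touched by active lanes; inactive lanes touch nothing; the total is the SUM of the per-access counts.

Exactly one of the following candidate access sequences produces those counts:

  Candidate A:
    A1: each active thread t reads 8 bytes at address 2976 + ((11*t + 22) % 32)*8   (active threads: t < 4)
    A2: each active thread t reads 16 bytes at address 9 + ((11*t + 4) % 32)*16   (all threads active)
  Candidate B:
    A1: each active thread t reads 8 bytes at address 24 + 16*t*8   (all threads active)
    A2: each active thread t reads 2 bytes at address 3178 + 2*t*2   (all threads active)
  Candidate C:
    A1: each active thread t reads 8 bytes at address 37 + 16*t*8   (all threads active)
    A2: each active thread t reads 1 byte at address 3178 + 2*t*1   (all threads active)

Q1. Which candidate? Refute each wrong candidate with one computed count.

A: A1 gives 3 transactions, not 32
C: A2 gives 3 transactions, not 5
B: all counts match (32,5)

Answer: B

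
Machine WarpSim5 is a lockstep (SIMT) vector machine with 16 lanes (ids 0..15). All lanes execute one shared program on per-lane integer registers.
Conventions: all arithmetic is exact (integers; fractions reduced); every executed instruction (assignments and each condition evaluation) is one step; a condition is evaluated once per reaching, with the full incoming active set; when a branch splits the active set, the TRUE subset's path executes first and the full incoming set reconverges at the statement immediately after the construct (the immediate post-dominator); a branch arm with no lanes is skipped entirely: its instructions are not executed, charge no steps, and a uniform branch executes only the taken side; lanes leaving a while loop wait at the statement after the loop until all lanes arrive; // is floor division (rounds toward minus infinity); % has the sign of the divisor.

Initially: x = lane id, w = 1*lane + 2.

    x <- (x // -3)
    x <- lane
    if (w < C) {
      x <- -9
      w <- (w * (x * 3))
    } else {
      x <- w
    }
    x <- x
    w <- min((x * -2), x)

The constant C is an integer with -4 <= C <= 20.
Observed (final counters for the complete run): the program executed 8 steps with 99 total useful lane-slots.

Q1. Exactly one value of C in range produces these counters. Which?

Answer: C = 5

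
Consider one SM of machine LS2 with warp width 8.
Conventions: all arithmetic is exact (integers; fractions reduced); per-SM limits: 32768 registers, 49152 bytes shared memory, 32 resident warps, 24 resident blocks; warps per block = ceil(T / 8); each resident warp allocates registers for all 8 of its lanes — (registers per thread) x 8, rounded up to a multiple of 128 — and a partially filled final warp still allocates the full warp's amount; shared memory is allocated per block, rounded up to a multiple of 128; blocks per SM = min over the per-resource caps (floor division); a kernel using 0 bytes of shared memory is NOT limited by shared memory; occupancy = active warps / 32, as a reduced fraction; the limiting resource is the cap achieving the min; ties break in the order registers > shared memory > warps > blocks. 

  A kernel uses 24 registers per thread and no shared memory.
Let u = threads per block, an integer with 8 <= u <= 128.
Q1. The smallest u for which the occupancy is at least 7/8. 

Answer: u = 9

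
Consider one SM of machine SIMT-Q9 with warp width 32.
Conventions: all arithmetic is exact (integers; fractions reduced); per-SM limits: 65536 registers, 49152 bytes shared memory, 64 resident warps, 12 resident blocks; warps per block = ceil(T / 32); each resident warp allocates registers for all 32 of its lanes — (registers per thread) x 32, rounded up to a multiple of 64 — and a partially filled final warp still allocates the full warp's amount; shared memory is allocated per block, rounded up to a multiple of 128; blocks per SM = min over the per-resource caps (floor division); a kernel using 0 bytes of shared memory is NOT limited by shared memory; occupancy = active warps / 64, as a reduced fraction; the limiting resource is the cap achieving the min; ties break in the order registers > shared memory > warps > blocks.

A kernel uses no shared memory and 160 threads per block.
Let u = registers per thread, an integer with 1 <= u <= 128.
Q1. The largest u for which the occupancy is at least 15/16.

Answer: u = 34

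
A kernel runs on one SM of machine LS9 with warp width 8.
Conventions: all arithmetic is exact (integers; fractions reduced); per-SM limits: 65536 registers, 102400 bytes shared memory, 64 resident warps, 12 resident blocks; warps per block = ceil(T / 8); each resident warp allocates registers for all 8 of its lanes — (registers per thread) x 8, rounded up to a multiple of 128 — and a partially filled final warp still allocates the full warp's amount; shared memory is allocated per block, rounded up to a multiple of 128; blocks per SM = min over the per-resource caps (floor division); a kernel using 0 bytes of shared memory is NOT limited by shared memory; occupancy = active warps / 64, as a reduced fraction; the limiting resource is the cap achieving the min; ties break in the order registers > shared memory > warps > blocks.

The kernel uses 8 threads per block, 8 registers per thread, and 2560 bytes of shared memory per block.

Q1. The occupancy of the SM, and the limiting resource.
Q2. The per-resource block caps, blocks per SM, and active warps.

Answer: occupancy 3/16, limited by blocks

registers: 512 blocks
shared memory: 40 blocks
warps: 64 blocks
blocks: 12 blocks

Answer: 12 blocks, 12 active warps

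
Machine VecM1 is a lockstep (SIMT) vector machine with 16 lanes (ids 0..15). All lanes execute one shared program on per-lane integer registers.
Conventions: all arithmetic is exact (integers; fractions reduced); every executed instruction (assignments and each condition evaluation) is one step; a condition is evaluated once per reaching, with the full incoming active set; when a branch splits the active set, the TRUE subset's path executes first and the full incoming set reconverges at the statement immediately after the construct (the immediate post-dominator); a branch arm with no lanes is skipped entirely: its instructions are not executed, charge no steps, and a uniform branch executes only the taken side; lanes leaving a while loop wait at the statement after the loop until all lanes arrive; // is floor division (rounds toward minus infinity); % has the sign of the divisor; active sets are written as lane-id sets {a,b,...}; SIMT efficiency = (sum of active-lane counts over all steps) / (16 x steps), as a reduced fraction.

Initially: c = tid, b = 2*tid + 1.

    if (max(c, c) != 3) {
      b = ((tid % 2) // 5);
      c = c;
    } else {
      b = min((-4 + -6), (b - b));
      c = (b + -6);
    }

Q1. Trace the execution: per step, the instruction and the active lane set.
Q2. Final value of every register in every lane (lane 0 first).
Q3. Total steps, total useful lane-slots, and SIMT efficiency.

step 0: eval (max(c, c) != 3)        {0,1,2,3,4,5,6,7,8,9,10,11,12,13,14,15}
step 1: b <- ((tid % 2) // 5)        {0,1,2,4,5,6,7,8,9,10,11,12,13,14,15}
step 2: c <- c                       {0,1,2,4,5,6,7,8,9,10,11,12,13,14,15}
step 3: b <- min((-4 + -6), (b - b)) {3}
step 4: c <- (b + -6)                {3}

Answer: 5 steps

c: 0,1,2,-16,4,5,6,7,8,9,10,11,12,13,14,15
b: 0,0,0,-10,0,0,0,0,0,0,0,0,0,0,0,0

steps = 5; useful = 48; efficiency = 48/80 = 3/5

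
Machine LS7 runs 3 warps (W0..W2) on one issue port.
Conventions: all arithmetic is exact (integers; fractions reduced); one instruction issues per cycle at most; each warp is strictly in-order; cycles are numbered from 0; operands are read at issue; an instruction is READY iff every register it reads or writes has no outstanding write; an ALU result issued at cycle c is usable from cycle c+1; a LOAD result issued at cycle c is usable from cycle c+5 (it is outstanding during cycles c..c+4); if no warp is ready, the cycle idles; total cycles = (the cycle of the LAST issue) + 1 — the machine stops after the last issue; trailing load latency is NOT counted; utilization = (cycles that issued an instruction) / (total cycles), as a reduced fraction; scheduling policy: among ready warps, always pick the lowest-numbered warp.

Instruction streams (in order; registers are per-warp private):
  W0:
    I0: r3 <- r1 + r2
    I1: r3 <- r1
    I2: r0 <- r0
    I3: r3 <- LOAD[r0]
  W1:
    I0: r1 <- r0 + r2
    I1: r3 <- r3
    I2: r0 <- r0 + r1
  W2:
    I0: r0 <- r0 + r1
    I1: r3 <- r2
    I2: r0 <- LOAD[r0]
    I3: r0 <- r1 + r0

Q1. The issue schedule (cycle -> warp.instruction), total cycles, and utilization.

cycle 0: W0.I0
cycle 1: W0.I1
cycle 2: W0.I2
cycle 3: W0.I3
cycle 4: W1.I0
cycle 5: W1.I1
cycle 6: W1.I2
cycle 7: W2.I0
cycle 8: W2.I1
cycle 9: W2.I2
cycle 10: idle
cycle 11: idle
cycle 12: idle
cycle 13: idle
cycle 14: W2.I3

Answer: 15 cycles, utilization 11/15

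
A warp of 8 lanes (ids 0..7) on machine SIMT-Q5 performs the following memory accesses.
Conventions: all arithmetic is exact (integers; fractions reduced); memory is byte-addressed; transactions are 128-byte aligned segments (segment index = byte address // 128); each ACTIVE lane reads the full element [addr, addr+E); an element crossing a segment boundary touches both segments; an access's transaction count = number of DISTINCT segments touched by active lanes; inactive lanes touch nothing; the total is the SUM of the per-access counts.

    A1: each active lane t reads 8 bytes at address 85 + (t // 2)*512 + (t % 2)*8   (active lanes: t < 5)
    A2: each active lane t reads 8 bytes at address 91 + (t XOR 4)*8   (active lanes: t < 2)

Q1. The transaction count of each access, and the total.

A1: 3 transactions
A2: 2 transactions

Answer: 3,2; total 5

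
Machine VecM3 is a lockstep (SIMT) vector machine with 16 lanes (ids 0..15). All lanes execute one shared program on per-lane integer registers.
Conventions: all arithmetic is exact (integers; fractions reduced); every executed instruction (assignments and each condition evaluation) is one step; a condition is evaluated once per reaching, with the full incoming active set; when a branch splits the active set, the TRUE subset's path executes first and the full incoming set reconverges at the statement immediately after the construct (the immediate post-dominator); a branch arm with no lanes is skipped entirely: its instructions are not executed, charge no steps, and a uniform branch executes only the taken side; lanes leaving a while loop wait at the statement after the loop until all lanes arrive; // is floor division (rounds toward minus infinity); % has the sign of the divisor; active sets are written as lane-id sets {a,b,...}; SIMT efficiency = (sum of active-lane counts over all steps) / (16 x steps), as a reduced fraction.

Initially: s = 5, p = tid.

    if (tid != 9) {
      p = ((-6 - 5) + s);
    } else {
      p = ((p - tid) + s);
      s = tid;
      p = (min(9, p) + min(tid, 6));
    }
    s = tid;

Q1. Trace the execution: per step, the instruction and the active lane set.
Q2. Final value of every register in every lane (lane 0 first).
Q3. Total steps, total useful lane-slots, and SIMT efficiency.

step 0: eval (tid != 9)              {0,1,2,3,4,5,6,7,8,9,10,11,12,13,14,15}
step 1: p <- ((-6 - 5) + s)          {0,1,2,3,4,5,6,7,8,10,11,12,13,14,15}
step 2: p <- ((p - tid) + s)         {9}
step 3: s <- tid                     {9}
step 4: p <- (min(9, p) + min(tid, 6)) {9}
step 5: s <- tid                     {0,1,2,3,4,5,6,7,8,9,10,11,12,13,14,15}

Answer: 6 steps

s: 0,1,2,3,4,5,6,7,8,9,10,11,12,13,14,15
p: -6,-6,-6,-6,-6,-6,-6,-6,-6,11,-6,-6,-6,-6,-6,-6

steps = 6; useful = 50; efficiency = 50/96 = 25/48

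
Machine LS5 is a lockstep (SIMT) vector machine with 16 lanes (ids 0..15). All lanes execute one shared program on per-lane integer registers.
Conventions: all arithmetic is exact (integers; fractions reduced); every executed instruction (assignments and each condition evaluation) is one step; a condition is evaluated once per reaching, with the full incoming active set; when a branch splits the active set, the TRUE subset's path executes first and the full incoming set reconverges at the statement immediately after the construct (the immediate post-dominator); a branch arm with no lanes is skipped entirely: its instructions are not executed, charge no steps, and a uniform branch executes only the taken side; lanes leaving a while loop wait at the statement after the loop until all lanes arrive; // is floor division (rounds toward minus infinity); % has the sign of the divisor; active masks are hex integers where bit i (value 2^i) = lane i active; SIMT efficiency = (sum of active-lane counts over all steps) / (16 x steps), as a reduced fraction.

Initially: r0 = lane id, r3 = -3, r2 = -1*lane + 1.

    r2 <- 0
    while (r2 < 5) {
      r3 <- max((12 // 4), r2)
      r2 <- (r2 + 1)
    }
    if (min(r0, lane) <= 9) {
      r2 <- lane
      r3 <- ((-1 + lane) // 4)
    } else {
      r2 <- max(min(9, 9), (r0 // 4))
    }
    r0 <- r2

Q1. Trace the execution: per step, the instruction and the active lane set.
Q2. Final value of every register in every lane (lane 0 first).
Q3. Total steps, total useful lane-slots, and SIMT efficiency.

step 0: r2 <- 0                      0xffff
step 1: eval (r2 < 5)                0xffff
step 2: r3 <- max((12 // 4), r2)     0xffff
step 3: r2 <- (r2 + 1)               0xffff
step 4: eval (r2 < 5)                0xffff
step 5: r3 <- max((12 // 4), r2)     0xffff
step 6: r2 <- (r2 + 1)               0xffff
step 7: eval (r2 < 5)                0xffff
step 8: r3 <- max((12 // 4), r2)     0xffff
step 9: r2 <- (r2 + 1)               0xffff
step 10: eval (r2 < 5)                0xffff
step 11: r3 <- max((12 // 4), r2)     0xffff
step 12: r2 <- (r2 + 1)               0xffff
step 13: eval (r2 < 5)                0xffff
step 14: r3 <- max((12 // 4), r2)     0xffff
step 15: r2 <- (r2 + 1)               0xffff
step 16: eval (r2 < 5)                0xffff
step 17: eval (min(r0, lane) <= 9)    0xffff
step 18: r2 <- lane                   0x03ff
step 19: r3 <- ((-1 + lane) // 4)     0x03ff
step 20: r2 <- max(min(9, 9), (r0 // 4)) 0xfc00
step 21: r0 <- r2                     0xffff

Answer: 22 steps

r0: 0,1,2,3,4,5,6,7,8,9,9,9,9,9,9,9
r3: -1,0,0,0,0,1,1,1,1,2,4,4,4,4,4,4
r2: 0,1,2,3,4,5,6,7,8,9,9,9,9,9,9,9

steps = 22; useful = 330; efficiency = 330/352 = 15/16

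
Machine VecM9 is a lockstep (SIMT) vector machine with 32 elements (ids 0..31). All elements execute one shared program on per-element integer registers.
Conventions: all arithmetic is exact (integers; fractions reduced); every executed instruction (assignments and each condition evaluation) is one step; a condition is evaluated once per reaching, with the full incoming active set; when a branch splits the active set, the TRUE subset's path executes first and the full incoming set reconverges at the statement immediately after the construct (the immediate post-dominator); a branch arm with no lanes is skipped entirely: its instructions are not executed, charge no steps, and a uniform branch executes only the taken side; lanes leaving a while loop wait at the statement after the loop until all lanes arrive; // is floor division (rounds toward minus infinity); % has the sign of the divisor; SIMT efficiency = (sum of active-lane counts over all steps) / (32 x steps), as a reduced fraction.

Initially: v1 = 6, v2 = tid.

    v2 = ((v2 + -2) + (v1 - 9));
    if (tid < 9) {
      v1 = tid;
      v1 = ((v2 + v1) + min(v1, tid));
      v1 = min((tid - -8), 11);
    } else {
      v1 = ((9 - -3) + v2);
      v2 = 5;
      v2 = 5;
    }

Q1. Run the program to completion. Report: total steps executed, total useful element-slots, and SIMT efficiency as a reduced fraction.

Answer: 8 steps, 160 useful, 5/8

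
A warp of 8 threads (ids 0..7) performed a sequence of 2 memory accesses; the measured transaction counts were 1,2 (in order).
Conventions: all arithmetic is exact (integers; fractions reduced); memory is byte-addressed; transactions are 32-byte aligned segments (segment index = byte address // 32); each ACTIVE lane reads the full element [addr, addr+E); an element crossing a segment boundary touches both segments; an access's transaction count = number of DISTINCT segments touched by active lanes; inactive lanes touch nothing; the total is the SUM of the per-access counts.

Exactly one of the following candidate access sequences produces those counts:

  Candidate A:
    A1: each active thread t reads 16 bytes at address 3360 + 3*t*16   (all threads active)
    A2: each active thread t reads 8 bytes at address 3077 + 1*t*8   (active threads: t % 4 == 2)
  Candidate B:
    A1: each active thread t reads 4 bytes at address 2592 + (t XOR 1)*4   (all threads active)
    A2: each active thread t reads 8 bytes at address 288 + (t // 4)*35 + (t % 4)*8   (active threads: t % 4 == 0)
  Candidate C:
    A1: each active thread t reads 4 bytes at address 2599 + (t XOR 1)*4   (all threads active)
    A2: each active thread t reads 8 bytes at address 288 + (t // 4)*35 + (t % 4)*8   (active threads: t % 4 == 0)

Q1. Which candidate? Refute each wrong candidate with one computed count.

A: A1 gives 8 transactions, not 1
C: A1 gives 2 transactions, not 1
B: all counts match (1,2)

Answer: B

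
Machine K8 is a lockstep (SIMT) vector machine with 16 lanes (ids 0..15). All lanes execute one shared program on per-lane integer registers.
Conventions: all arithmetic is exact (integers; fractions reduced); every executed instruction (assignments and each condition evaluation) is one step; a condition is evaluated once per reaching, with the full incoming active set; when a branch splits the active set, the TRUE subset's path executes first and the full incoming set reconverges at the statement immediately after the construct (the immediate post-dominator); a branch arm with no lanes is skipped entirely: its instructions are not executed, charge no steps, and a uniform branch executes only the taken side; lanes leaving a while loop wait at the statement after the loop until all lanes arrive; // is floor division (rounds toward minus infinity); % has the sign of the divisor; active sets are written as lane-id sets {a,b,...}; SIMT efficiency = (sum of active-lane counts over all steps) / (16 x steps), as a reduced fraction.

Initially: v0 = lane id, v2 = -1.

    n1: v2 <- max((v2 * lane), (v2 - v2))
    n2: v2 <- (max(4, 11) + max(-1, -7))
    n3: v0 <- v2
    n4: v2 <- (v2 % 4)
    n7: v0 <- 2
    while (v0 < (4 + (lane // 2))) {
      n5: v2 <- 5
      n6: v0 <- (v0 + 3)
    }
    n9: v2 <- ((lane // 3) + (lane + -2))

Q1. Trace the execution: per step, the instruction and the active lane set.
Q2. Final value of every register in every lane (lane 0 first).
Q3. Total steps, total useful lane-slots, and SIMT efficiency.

step 0: v2 <- max((v2 * lane), (v2 - v2)) {0,1,2,3,4,5,6,7,8,9,10,11,12,13,14,15}
step 1: v2 <- (max(4, 11) + max(-1, -7)) {0,1,2,3,4,5,6,7,8,9,10,11,12,13,14,15}
step 2: v0 <- v2                     {0,1,2,3,4,5,6,7,8,9,10,11,12,13,14,15}
step 3: v2 <- (v2 % 4)               {0,1,2,3,4,5,6,7,8,9,10,11,12,13,14,15}
step 4: v0 <- 2                      {0,1,2,3,4,5,6,7,8,9,10,11,12,13,14,15}
step 5: eval (v0 < (4 + (lane // 2))) {0,1,2,3,4,5,6,7,8,9,10,11,12,13,14,15}
step 6: v2 <- 5                      {0,1,2,3,4,5,6,7,8,9,10,11,12,13,14,15}
step 7: v0 <- (v0 + 3)               {0,1,2,3,4,5,6,7,8,9,10,11,12,13,14,15}
step 8: eval (v0 < (4 + (lane // 2))) {0,1,2,3,4,5,6,7,8,9,10,11,12,13,14,15}
step 9: v2 <- 5                      {4,5,6,7,8,9,10,11,12,13,14,15}
step 10: v0 <- (v0 + 3)               {4,5,6,7,8,9,10,11,12,13,14,15}
step 11: eval (v0 < (4 + (lane // 2))) {4,5,6,7,8,9,10,11,12,13,14,15}
step 12: v2 <- 5                      {10,11,12,13,14,15}
step 13: v0 <- (v0 + 3)               {10,11,12,13,14,15}
step 14: eval (v0 < (4 + (lane // 2))) {10,11,12,13,14,15}
step 15: v2 <- ((lane // 3) + (lane + -2)) {0,1,2,3,4,5,6,7,8,9,10,11,12,13,14,15}

Answer: 16 steps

v0: 5,5,5,5,8,8,8,8,8,8,11,11,11,11,11,11
v2: -2,-1,0,2,3,4,6,7,8,10,11,12,14,15,16,18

steps = 16; useful = 214; efficiency = 214/256 = 107/128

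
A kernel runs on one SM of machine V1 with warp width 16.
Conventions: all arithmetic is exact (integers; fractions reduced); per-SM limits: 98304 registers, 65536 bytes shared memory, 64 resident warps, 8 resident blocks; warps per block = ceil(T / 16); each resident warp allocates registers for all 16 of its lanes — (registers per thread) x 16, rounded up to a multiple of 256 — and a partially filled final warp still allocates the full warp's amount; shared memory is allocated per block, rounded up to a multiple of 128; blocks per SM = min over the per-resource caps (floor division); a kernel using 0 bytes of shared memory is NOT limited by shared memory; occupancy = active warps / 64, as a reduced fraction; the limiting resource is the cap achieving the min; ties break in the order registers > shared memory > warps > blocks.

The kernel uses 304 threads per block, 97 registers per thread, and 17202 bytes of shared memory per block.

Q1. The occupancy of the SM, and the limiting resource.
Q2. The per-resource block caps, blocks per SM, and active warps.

Answer: occupancy 19/32, limited by registers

registers: 2 blocks
shared memory: 3 blocks
warps: 3 blocks
blocks: 8 blocks

Answer: 2 blocks, 38 active warps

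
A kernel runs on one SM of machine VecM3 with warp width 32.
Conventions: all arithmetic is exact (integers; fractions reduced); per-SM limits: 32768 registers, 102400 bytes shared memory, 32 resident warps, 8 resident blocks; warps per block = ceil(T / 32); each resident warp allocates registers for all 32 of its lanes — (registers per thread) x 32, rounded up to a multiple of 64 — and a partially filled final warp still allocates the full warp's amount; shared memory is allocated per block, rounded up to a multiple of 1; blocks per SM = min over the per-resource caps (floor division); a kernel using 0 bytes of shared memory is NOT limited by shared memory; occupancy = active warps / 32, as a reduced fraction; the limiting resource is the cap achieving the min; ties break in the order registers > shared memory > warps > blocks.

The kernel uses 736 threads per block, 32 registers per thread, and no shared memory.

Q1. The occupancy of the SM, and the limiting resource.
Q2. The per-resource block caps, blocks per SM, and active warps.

Answer: occupancy 23/32, limited by registers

registers: 1 block
shared memory: no limit (kernel uses none)
warps: 1 block
blocks: 8 blocks

Answer: 1 block, 23 active warps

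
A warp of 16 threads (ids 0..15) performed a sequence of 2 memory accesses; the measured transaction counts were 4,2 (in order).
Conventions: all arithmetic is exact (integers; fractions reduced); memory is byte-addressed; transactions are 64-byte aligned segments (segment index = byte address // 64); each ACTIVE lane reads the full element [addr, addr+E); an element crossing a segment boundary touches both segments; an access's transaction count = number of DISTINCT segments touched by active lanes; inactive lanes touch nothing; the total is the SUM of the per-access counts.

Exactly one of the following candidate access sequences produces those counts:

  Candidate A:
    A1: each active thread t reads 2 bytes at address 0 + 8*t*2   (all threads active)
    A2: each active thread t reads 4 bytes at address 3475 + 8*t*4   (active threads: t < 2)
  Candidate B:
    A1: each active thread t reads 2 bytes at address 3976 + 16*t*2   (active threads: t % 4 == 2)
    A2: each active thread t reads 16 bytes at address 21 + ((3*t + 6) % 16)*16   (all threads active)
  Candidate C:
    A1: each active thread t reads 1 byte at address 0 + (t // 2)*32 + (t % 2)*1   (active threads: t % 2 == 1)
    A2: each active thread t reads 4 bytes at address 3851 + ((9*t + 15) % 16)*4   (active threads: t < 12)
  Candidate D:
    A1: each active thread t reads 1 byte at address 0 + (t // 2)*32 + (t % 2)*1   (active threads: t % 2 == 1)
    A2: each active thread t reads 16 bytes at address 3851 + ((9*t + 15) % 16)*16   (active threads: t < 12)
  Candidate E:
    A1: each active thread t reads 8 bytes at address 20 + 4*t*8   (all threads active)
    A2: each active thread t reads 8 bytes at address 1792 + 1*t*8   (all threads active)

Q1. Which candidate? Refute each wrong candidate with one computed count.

A: A2 gives 1 transaction, not 2
B: A2 gives 5 transactions, not 2
D: A2 gives 5 transactions, not 2
E: A1 gives 8 transactions, not 4
C: all counts match (4,2)

Answer: C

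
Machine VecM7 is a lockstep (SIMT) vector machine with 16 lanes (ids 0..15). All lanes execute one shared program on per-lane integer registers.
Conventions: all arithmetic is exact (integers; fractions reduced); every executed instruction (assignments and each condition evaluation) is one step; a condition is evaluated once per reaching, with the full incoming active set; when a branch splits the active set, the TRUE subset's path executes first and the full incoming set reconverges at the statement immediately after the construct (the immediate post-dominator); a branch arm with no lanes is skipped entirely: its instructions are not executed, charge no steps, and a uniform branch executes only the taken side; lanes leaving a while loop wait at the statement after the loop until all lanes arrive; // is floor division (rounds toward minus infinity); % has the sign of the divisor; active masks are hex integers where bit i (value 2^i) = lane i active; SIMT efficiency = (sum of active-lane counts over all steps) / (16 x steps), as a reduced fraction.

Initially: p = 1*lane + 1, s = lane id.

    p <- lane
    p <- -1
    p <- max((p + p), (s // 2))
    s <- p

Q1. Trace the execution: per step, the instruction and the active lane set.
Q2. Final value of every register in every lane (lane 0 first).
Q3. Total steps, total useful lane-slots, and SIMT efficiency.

step 0: p <- lane                    0xffff
step 1: p <- -1                      0xffff
step 2: p <- max((p + p), (s // 2))  0xffff
step 3: s <- p                       0xffff

Answer: 4 steps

p: 0,0,1,1,2,2,3,3,4,4,5,5,6,6,7,7
s: 0,0,1,1,2,2,3,3,4,4,5,5,6,6,7,7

steps = 4; useful = 64; efficiency = 64/64 = 1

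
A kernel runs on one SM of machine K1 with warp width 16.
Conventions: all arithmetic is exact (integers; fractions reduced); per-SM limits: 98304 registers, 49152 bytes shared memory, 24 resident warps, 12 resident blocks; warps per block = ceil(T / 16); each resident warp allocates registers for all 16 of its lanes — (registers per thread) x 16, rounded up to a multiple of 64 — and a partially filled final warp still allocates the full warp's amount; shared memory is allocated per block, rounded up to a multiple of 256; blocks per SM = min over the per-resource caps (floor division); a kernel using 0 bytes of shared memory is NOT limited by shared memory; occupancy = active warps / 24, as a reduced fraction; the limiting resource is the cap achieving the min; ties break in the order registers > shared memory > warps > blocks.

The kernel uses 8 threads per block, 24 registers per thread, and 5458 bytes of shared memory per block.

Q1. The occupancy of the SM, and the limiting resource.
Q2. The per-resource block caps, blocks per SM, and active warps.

Answer: occupancy 1/3, limited by shared memory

registers: 256 blocks
shared memory: 8 blocks
warps: 24 blocks
blocks: 12 blocks

Answer: 8 blocks, 8 active warps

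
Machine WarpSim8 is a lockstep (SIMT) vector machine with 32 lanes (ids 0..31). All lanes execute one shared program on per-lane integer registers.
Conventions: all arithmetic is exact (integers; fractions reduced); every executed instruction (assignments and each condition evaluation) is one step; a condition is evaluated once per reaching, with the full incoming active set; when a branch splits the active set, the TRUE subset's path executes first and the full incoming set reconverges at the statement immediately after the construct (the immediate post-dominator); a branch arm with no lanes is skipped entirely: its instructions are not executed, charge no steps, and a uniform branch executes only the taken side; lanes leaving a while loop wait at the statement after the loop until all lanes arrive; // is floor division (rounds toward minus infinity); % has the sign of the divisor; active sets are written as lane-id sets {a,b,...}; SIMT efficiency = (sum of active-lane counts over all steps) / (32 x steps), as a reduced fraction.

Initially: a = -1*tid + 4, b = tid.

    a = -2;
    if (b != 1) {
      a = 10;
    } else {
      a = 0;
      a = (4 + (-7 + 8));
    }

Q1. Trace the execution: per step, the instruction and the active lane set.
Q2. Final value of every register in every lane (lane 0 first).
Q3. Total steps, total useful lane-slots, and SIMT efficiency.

step 0: a <- -2                      {0,1,2,3,4,5,6,7,8,9,10,11,12,13,14,15,16,17,18,19,20,21,22,23,24,25,26,27,28,29,30,31}
step 1: eval (b != 1)                {0,1,2,3,4,5,6,7,8,9,10,11,12,13,14,15,16,17,18,19,20,21,22,23,24,25,26,27,28,29,30,31}
step 2: a <- 10                      {0,2,3,4,5,6,7,8,9,10,11,12,13,14,15,16,17,18,19,20,21,22,23,24,25,26,27,28,29,30,31}
step 3: a <- 0                       {1}
step 4: a <- (4 + (-7 + 8))          {1}

Answer: 5 steps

a: 10,5,10,10,10,10,10,10,10,10,10,10,10,10,10,10,10,10,10,10,10,10,10,10,10,10,10,10,10,10,10,10
b: 0,1,2,3,4,5,6,7,8,9,10,11,12,13,14,15,16,17,18,19,20,21,22,23,24,25,26,27,28,29,30,31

steps = 5; useful = 97; efficiency = 97/160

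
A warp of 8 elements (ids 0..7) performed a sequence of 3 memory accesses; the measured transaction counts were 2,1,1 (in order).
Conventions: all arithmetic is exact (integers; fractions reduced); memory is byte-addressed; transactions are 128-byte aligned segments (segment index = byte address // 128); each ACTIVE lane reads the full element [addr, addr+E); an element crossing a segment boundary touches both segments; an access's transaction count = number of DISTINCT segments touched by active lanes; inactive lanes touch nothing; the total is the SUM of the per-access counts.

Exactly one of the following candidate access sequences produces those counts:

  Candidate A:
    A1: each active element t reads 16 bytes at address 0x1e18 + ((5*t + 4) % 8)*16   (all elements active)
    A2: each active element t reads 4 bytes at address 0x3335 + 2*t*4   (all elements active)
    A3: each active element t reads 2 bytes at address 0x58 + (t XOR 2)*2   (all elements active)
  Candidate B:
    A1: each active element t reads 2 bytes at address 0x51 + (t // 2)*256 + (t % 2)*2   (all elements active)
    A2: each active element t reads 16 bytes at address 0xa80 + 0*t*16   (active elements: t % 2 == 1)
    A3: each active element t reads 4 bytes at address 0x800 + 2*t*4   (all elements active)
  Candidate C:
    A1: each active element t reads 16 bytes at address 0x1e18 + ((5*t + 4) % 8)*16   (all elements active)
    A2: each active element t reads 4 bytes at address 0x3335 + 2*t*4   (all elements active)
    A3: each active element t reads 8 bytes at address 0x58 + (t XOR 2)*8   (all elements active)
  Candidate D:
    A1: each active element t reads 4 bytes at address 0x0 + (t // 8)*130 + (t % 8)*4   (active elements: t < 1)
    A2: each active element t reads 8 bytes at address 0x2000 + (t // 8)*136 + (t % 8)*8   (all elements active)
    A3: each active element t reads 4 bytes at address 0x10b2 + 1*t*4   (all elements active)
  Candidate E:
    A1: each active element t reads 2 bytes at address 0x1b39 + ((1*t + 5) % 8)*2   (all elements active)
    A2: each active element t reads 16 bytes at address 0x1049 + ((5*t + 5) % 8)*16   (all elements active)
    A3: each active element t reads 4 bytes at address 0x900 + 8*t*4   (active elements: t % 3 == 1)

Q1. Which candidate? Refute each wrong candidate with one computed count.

B: A1 gives 4 transactions, not 2
C: A3 gives 2 transactions, not 1
D: A1 gives 1 transaction, not 2
E: A1 gives 1 transaction, not 2
A: all counts match (2,1,1)

Answer: A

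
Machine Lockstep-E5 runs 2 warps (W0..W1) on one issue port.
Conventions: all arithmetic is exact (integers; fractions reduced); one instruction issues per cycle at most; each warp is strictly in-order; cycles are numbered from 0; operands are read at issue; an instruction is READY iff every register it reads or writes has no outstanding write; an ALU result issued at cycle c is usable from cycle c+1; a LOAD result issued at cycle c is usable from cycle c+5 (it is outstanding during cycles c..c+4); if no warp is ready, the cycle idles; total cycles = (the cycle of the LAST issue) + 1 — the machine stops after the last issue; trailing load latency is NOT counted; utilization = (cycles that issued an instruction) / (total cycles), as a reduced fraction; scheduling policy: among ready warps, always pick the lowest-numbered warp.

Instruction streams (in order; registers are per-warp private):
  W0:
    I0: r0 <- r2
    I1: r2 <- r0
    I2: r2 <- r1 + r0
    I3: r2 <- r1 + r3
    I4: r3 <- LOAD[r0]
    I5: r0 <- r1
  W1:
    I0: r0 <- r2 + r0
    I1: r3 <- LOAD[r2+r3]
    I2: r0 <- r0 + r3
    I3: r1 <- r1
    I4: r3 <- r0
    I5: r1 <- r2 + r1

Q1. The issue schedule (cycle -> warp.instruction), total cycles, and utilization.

cycle 0: W0.I0
cycle 1: W0.I1
cycle 2: W0.I2
cycle 3: W0.I3
cycle 4: W0.I4
cycle 5: W0.I5
cycle 6: W1.I0
cycle 7: W1.I1
cycle 8: idle
cycle 9: idle
cycle 10: idle
cycle 11: idle
cycle 12: W1.I2
cycle 13: W1.I3
cycle 14: W1.I4
cycle 15: W1.I5

Answer: 16 cycles, utilization 3/4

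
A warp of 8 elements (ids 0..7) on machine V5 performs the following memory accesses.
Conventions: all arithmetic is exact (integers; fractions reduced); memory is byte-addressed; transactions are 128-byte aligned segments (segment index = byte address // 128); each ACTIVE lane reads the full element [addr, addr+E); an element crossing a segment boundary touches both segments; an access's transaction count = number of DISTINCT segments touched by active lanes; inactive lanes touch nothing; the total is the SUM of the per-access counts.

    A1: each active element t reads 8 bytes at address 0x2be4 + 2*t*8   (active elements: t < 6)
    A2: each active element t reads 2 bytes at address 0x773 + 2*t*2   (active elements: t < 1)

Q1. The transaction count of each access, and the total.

A1: 2 transactions
A2: 1 transaction

Answer: 2,1; total 3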